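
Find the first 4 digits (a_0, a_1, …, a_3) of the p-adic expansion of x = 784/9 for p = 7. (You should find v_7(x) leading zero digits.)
(a_0, …, a_3) = (0, 0, 1, 4)

v_7(784/9) = 2, so a_0 = ... = a_1 = 0. Factor out: x = 7^2 · u with u = 16/9 a unit in ℤ_7. Expand u iteratively via a_{v+i} = u_i mod 7, u_{i+1} = (u_i − a_{v+i})/7:
  u_0 = 16/9;  a_2 = 1;  u_1 = (u_0 − 1)/7 = 1/9
  u_1 = 1/9;  a_3 = 4;  u_2 = (u_1 − 4)/7 = -5/9
Digits: (0, 0, 1, 4).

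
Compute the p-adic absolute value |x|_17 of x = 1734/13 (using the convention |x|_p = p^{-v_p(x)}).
|1734/13|_17 = 1/289

Step 1 — compute v_17(x) by factoring powers of 17 out of the numerator and denominator: v_17(1734/13) = 2. Step 2 — apply |x|_p = p^{-v_p(x)} = 17^{-2} = 1/289.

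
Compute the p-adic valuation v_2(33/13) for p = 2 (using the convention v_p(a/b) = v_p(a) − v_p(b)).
v_2(33/13) = 0

Factor powers of 2 from the numerator and denominator of the reduced fraction: 33 = 2^0 · 33 and 13 = 2^0 · 13. Apply v_p(a/b) = v_p(a) − v_p(b): v_2(33/13) = 0 − 0 = 0.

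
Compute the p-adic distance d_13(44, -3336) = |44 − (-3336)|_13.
d_13(44, -3336) = 1/169

Step 1 — x − y = 44 − (-3336) = 3380. Step 2 — v_13(3380) = 2 (factor: 3380 = (13^2 · 20); the sign does not affect v_p). Step 3 — |x − y|_13 = 13^{-2} = 1/169.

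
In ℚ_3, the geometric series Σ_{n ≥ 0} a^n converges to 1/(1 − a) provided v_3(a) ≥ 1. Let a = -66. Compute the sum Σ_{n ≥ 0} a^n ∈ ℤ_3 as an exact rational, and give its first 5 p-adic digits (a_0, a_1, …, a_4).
Σ a^n = 1/(1 − a) = 1/67;  first 5 digits = (1, 2, 2, 1, 2)

v_3(a) = 1 ≥ 1, so the series converges in ℤ_3 to 1/(1 − a) = 1/(1 − (-66)) = 1/67. Expand this rational in ℤ_3: compute digits iteratively via d_i = x_i mod 3, x_{i+1} = (x_i − d_i)/3. The first 5 digits are (1, 2, 2, 1, 2).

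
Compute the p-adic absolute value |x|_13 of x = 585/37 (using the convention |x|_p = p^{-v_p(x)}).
|585/37|_13 = 1/13

Step 1 — compute v_13(x) by factoring powers of 13 out of the numerator and denominator: v_13(585/37) = 1. Step 2 — apply |x|_p = p^{-v_p(x)} = 13^{-1} = 1/13.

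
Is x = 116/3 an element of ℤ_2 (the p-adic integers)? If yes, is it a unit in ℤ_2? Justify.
x ∈ ℤ_2 but not a unit; v_2(x) = 2 > 0

ℤ_2 = {x ∈ ℚ_2 : v_2(x) ≥ 0} and ℤ_2^× = {x ∈ ℤ_2 : v_2(x) = 0}. Here v_2(116/3) = v_2(num) − v_2(den) = 2; compare against these criteria.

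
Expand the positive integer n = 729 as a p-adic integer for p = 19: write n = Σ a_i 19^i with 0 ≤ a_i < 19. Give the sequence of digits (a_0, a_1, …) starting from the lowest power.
(a_0, a_1, …) = (7, 0, 2)

Repeated division by 19 gives the digits low-to-high: 729 = 7 + 2·19^2. Digit sequence: (7, 0, 2).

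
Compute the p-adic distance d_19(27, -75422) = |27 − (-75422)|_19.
d_19(27, -75422) = 1/6859

Step 1 — x − y = 27 − (-75422) = 75449. Step 2 — v_19(75449) = 3 (factor: 75449 = (19^3 · 11); the sign does not affect v_p). Step 3 — |x − y|_19 = 19^{-3} = 1/6859.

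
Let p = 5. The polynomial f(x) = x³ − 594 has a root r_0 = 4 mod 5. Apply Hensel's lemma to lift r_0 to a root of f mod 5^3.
r_2 = 89 (mod 125)

Hensel: r_{i+1} = r_i − f(r_i)/f′(r_i) mod 5^{i+2}, where f′(x) = 3x². Iterate:
  r_0 = 4 (mod 5)
  r_1 = 14 (mod 25)
  r_2 = 89 (mod 125)
Final: r = 89 with f(r) ≡ 0 mod 5^3.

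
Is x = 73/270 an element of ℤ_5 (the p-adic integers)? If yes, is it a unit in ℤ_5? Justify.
x ∉ ℤ_5 (v_5(x) = -1 < 0)

ℤ_5 = {x ∈ ℚ_5 : v_5(x) ≥ 0} and ℤ_5^× = {x ∈ ℤ_5 : v_5(x) = 0}. Here v_5(73/270) = v_5(num) − v_5(den) = -1; compare against these criteria.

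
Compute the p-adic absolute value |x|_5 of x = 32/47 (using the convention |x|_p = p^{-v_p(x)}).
|32/47|_5 = 1

Step 1 — compute v_5(x) by factoring powers of 5 out of the numerator and denominator: v_5(32/47) = 0. Step 2 — apply |x|_p = p^{-v_p(x)} = 5^{0} = 1.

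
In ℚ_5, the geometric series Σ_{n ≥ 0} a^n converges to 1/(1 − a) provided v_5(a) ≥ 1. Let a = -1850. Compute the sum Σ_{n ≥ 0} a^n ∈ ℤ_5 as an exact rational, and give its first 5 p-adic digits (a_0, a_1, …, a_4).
Σ a^n = 1/(1 − a) = 1/1851;  first 5 digits = (1, 0, 1, 0, 3)

v_5(a) = 2 ≥ 1, so the series converges in ℤ_5 to 1/(1 − a) = 1/(1 − (-1850)) = 1/1851. Expand this rational in ℤ_5: compute digits iteratively via d_i = x_i mod 5, x_{i+1} = (x_i − d_i)/5. The first 5 digits are (1, 0, 1, 0, 3).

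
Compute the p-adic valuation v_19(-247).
v_19(-247) = 1

v_19(n) is the largest exponent k such that 19^k divides n. Factor out: -247 = -19^1 · 13. (Sign doesn't affect v_p.) So v_19(-247) = 1.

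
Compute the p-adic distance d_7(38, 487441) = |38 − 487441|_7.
d_7(38, 487441) = 1/16807

Step 1 — x − y = 38 − 487441 = -487403. Step 2 — v_7(-487403) = 5 (factor: -487403 = −(7^5 · 29); the sign does not affect v_p). Step 3 — |x − y|_7 = 7^{-5} = 1/16807.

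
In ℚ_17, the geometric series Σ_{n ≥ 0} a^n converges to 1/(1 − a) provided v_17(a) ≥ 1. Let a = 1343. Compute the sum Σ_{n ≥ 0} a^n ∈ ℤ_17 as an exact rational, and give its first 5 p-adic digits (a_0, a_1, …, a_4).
Σ a^n = 1/(1 − a) = -1/1342;  first 5 digits = (1, 11, 6, 15, 8)

v_17(a) = 1 ≥ 1, so the series converges in ℤ_17 to 1/(1 − a) = 1/(1 − 1343) = -1/1342. Expand this rational in ℤ_17: compute digits iteratively via d_i = x_i mod 17, x_{i+1} = (x_i − d_i)/17. The first 5 digits are (1, 11, 6, 15, 8).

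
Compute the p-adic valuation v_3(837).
v_3(837) = 3

v_3(n) is the largest exponent k such that 3^k divides n. Factor out: 837 = 3^3 · 31. (Sign doesn't affect v_p.) So v_3(837) = 3.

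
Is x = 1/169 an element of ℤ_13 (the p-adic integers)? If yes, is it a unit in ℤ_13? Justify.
x ∉ ℤ_13 (v_13(x) = -2 < 0)

ℤ_13 = {x ∈ ℚ_13 : v_13(x) ≥ 0} and ℤ_13^× = {x ∈ ℤ_13 : v_13(x) = 0}. Here v_13(1/169) = v_13(num) − v_13(den) = -2; compare against these criteria.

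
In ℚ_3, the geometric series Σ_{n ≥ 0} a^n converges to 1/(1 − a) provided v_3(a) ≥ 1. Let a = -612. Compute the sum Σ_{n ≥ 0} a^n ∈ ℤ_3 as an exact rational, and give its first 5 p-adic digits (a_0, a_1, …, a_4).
Σ a^n = 1/(1 − a) = 1/613;  first 5 digits = (1, 0, 1, 1, 2)

v_3(a) = 2 ≥ 1, so the series converges in ℤ_3 to 1/(1 − a) = 1/(1 − (-612)) = 1/613. Expand this rational in ℤ_3: compute digits iteratively via d_i = x_i mod 3, x_{i+1} = (x_i − d_i)/3. The first 5 digits are (1, 0, 1, 1, 2).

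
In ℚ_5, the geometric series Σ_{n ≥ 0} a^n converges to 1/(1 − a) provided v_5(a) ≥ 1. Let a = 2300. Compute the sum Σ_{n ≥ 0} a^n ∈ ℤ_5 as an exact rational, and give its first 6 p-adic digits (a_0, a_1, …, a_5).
Σ a^n = 1/(1 − a) = -1/2299;  first 6 digits = (1, 0, 2, 3, 2, 3)

v_5(a) = 2 ≥ 1, so the series converges in ℤ_5 to 1/(1 − a) = 1/(1 − 2300) = -1/2299. Expand this rational in ℤ_5: compute digits iteratively via d_i = x_i mod 5, x_{i+1} = (x_i − d_i)/5. The first 6 digits are (1, 0, 2, 3, 2, 3).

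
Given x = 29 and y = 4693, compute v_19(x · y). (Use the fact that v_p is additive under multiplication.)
v_19(136097) = 2

v_p(x) = 0 (factor: 29 = 19^0 · 29); v_p(y) = 2 (factor: 4693 = 19^2 · 13). Additivity: v_p(xy) = v_p(x) + v_p(y) = 0 + 2 = 2. (Direct check: xy = 136097 = 19^2 · (377).)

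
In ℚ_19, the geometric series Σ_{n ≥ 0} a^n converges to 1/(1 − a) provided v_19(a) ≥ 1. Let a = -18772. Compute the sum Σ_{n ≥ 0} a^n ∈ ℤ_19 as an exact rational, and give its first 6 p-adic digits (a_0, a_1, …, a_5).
Σ a^n = 1/(1 − a) = 1/18773;  first 6 digits = (1, 0, 5, 16, 5, 9)

v_19(a) = 2 ≥ 1, so the series converges in ℤ_19 to 1/(1 − a) = 1/(1 − (-18772)) = 1/18773. Expand this rational in ℤ_19: compute digits iteratively via d_i = x_i mod 19, x_{i+1} = (x_i − d_i)/19. The first 6 digits are (1, 0, 5, 16, 5, 9).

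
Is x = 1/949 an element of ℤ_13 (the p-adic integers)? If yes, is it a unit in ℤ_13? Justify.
x ∉ ℤ_13 (v_13(x) = -1 < 0)

ℤ_13 = {x ∈ ℚ_13 : v_13(x) ≥ 0} and ℤ_13^× = {x ∈ ℤ_13 : v_13(x) = 0}. Here v_13(1/949) = v_13(num) − v_13(den) = -1; compare against these criteria.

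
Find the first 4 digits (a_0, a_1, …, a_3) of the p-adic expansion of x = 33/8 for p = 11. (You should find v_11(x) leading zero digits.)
(a_0, …, a_3) = (0, 10, 6, 9)

v_11(33/8) = 1, so a_0 = ... = a_0 = 0. Factor out: x = 11^1 · u with u = 3/8 a unit in ℤ_11. Expand u iteratively via a_{v+i} = u_i mod 11, u_{i+1} = (u_i − a_{v+i})/11:
  u_0 = 3/8;  a_1 = 10;  u_1 = (u_0 − 10)/11 = -7/8
  u_1 = -7/8;  a_2 = 6;  u_2 = (u_1 − 6)/11 = -5/8
  u_2 = -5/8;  a_3 = 9;  u_3 = (u_2 − 9)/11 = -7/8
Digits: (0, 10, 6, 9).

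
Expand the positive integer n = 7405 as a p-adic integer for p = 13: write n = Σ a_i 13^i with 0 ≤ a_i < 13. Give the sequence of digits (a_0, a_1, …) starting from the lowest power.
(a_0, a_1, …) = (8, 10, 4, 3)

Repeated division by 13 gives the digits low-to-high: 7405 = 8 + 10·13^1 + 4·13^2 + 3·13^3. Digit sequence: (8, 10, 4, 3).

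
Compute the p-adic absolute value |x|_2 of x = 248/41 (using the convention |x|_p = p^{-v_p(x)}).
|248/41|_2 = 1/8

Step 1 — compute v_2(x) by factoring powers of 2 out of the numerator and denominator: v_2(248/41) = 3. Step 2 — apply |x|_p = p^{-v_p(x)} = 2^{-3} = 1/8.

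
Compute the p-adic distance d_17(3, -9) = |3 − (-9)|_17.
d_17(3, -9) = 1

Step 1 — x − y = 3 − (-9) = 12. Step 2 — v_17(12) = 0 (factor: 12 = (17^0 · 12); the sign does not affect v_p). Step 3 — |x − y|_17 = 17^{0} = 1.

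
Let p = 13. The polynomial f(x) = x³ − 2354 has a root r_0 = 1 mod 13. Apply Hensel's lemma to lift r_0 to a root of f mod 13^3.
r_2 = 1743 (mod 2197)

Hensel: r_{i+1} = r_i − f(r_i)/f′(r_i) mod 13^{i+2}, where f′(x) = 3x². Iterate:
  r_0 = 1 (mod 13)
  r_1 = 53 (mod 169)
  r_2 = 1743 (mod 2197)
Final: r = 1743 with f(r) ≡ 0 mod 13^3.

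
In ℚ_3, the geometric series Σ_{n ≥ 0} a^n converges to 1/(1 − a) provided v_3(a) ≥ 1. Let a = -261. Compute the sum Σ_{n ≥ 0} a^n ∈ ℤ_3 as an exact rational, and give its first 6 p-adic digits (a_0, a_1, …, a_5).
Σ a^n = 1/(1 − a) = 1/262;  first 6 digits = (1, 0, 1, 2, 0, 0)

v_3(a) = 2 ≥ 1, so the series converges in ℤ_3 to 1/(1 − a) = 1/(1 − (-261)) = 1/262. Expand this rational in ℤ_3: compute digits iteratively via d_i = x_i mod 3, x_{i+1} = (x_i − d_i)/3. The first 6 digits are (1, 0, 1, 2, 0, 0).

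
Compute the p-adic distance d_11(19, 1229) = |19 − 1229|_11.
d_11(19, 1229) = 1/121

Step 1 — x − y = 19 − 1229 = -1210. Step 2 — v_11(-1210) = 2 (factor: -1210 = −(11^2 · 10); the sign does not affect v_p). Step 3 — |x − y|_11 = 11^{-2} = 1/121.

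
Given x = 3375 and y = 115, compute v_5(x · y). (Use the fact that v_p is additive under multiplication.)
v_5(388125) = 4

v_p(x) = 3 (factor: 3375 = 5^3 · 27); v_p(y) = 1 (factor: 115 = 5^1 · 23). Additivity: v_p(xy) = v_p(x) + v_p(y) = 3 + 1 = 4. (Direct check: xy = 388125 = 5^4 · (621).)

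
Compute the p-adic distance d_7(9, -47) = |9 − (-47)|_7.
d_7(9, -47) = 1/7

Step 1 — x − y = 9 − (-47) = 56. Step 2 — v_7(56) = 1 (factor: 56 = (7^1 · 8); the sign does not affect v_p). Step 3 — |x − y|_7 = 7^{-1} = 1/7.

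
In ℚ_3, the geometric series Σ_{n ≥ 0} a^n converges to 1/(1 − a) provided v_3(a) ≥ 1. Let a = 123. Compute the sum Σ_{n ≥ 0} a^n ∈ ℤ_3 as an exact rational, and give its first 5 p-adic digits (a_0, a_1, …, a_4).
Σ a^n = 1/(1 − a) = -1/122;  first 5 digits = (1, 2, 2, 2, 2)

v_3(a) = 1 ≥ 1, so the series converges in ℤ_3 to 1/(1 − a) = 1/(1 − 123) = -1/122. Expand this rational in ℤ_3: compute digits iteratively via d_i = x_i mod 3, x_{i+1} = (x_i − d_i)/3. The first 5 digits are (1, 2, 2, 2, 2).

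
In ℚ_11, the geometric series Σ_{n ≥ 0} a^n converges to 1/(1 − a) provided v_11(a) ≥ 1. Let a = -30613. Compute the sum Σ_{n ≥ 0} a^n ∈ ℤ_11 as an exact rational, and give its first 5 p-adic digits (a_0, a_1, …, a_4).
Σ a^n = 1/(1 − a) = 1/30614;  first 5 digits = (1, 0, 0, 10, 8)

v_11(a) = 3 ≥ 1, so the series converges in ℤ_11 to 1/(1 − a) = 1/(1 − (-30613)) = 1/30614. Expand this rational in ℤ_11: compute digits iteratively via d_i = x_i mod 11, x_{i+1} = (x_i − d_i)/11. The first 5 digits are (1, 0, 0, 10, 8).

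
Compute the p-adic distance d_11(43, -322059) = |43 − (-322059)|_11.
d_11(43, -322059) = 1/161051

Step 1 — x − y = 43 − (-322059) = 322102. Step 2 — v_11(322102) = 5 (factor: 322102 = (11^5 · 2); the sign does not affect v_p). Step 3 — |x − y|_11 = 11^{-5} = 1/161051.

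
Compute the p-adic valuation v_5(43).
v_5(43) = 0

v_5(n) is the largest exponent k such that 5^k divides n. Factor out: 43 = 5^0 · 43. (Sign doesn't affect v_p.) So v_5(43) = 0.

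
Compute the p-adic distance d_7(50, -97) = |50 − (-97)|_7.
d_7(50, -97) = 1/49

Step 1 — x − y = 50 − (-97) = 147. Step 2 — v_7(147) = 2 (factor: 147 = (7^2 · 3); the sign does not affect v_p). Step 3 — |x − y|_7 = 7^{-2} = 1/49.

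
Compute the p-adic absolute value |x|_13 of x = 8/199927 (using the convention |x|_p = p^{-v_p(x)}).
|8/199927|_13 = 28561

Step 1 — compute v_13(x) by factoring powers of 13 out of the numerator and denominator: v_13(8/199927) = -4. Step 2 — apply |x|_p = p^{-v_p(x)} = 13^{4} = 28561.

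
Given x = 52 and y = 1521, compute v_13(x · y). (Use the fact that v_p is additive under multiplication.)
v_13(79092) = 3

v_p(x) = 1 (factor: 52 = 13^1 · 4); v_p(y) = 2 (factor: 1521 = 13^2 · 9). Additivity: v_p(xy) = v_p(x) + v_p(y) = 1 + 2 = 3. (Direct check: xy = 79092 = 13^3 · (36).)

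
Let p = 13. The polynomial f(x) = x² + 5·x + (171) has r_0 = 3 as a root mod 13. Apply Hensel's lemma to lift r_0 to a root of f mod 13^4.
r_3 = 12353 (mod 28561)

Hensel: r_{i+1} = r_i − f(r_i)·(f′(r_i))^{-1} mod 13^{i+2}, f′(x) = 2x + 5. Iterate:
  r_0 = 3 (mod 13)
  r_1 = 16 (mod 169)
  r_2 = 1368 (mod 2197)
  r_3 = 12353 (mod 28561)
Final: r = 12353 satisfies f(r) ≡ 0 mod 13^4.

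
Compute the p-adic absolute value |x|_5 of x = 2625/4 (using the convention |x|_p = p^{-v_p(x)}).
|2625/4|_5 = 1/125

Step 1 — compute v_5(x) by factoring powers of 5 out of the numerator and denominator: v_5(2625/4) = 3. Step 2 — apply |x|_p = p^{-v_p(x)} = 5^{-3} = 1/125.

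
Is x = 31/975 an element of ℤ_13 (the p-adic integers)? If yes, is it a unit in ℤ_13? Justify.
x ∉ ℤ_13 (v_13(x) = -1 < 0)

ℤ_13 = {x ∈ ℚ_13 : v_13(x) ≥ 0} and ℤ_13^× = {x ∈ ℤ_13 : v_13(x) = 0}. Here v_13(31/975) = v_13(num) − v_13(den) = -1; compare against these criteria.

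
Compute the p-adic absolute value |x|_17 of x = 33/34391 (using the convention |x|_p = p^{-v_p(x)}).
|33/34391|_17 = 4913

Step 1 — compute v_17(x) by factoring powers of 17 out of the numerator and denominator: v_17(33/34391) = -3. Step 2 — apply |x|_p = p^{-v_p(x)} = 17^{3} = 4913.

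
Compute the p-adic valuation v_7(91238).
v_7(91238) = 4

v_7(n) is the largest exponent k such that 7^k divides n. Factor out: 91238 = 7^4 · 38. (Sign doesn't affect v_p.) So v_7(91238) = 4.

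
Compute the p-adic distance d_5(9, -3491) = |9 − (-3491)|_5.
d_5(9, -3491) = 1/125

Step 1 — x − y = 9 − (-3491) = 3500. Step 2 — v_5(3500) = 3 (factor: 3500 = (5^3 · 28); the sign does not affect v_p). Step 3 — |x − y|_5 = 5^{-3} = 1/125.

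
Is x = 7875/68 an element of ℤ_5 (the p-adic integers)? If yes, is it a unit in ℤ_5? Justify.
x ∈ ℤ_5 but not a unit; v_5(x) = 3 > 0

ℤ_5 = {x ∈ ℚ_5 : v_5(x) ≥ 0} and ℤ_5^× = {x ∈ ℤ_5 : v_5(x) = 0}. Here v_5(7875/68) = v_5(num) − v_5(den) = 3; compare against these criteria.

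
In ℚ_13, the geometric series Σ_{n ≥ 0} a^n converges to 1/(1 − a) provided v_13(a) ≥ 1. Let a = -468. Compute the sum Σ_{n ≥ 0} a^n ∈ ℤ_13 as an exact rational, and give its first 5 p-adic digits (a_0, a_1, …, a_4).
Σ a^n = 1/(1 − a) = 1/469;  first 5 digits = (1, 3, 6, 9, 9)

v_13(a) = 1 ≥ 1, so the series converges in ℤ_13 to 1/(1 − a) = 1/(1 − (-468)) = 1/469. Expand this rational in ℤ_13: compute digits iteratively via d_i = x_i mod 13, x_{i+1} = (x_i − d_i)/13. The first 5 digits are (1, 3, 6, 9, 9).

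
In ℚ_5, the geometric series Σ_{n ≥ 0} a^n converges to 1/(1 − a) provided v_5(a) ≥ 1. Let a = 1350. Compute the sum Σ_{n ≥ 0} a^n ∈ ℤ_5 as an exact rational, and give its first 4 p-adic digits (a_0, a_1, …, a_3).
Σ a^n = 1/(1 − a) = -1/1349;  first 4 digits = (1, 0, 4, 0)

v_5(a) = 2 ≥ 1, so the series converges in ℤ_5 to 1/(1 − a) = 1/(1 − 1350) = -1/1349. Expand this rational in ℤ_5: compute digits iteratively via d_i = x_i mod 5, x_{i+1} = (x_i − d_i)/5. The first 4 digits are (1, 0, 4, 0).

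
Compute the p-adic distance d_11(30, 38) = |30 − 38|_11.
d_11(30, 38) = 1

Step 1 — x − y = 30 − 38 = -8. Step 2 — v_11(-8) = 0 (factor: -8 = −(11^0 · 8); the sign does not affect v_p). Step 3 — |x − y|_11 = 11^{0} = 1.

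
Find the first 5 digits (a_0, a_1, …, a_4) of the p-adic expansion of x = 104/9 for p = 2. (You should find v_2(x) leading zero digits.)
(a_0, …, a_4) = (0, 0, 0, 1, 0)

v_2(104/9) = 3, so a_0 = ... = a_2 = 0. Factor out: x = 2^3 · u with u = 13/9 a unit in ℤ_2. Expand u iteratively via a_{v+i} = u_i mod 2, u_{i+1} = (u_i − a_{v+i})/2:
  u_0 = 13/9;  a_3 = 1;  u_1 = (u_0 − 1)/2 = 2/9
  u_1 = 2/9;  a_4 = 0;  u_2 = (u_1 − 0)/2 = 1/9
Digits: (0, 0, 0, 1, 0).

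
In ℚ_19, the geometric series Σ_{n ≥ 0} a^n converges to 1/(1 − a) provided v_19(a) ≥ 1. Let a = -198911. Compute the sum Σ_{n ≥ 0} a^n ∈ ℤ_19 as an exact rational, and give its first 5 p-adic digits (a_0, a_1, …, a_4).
Σ a^n = 1/(1 − a) = 1/198912;  first 5 digits = (1, 0, 0, 9, 17)

v_19(a) = 3 ≥ 1, so the series converges in ℤ_19 to 1/(1 − a) = 1/(1 − (-198911)) = 1/198912. Expand this rational in ℤ_19: compute digits iteratively via d_i = x_i mod 19, x_{i+1} = (x_i − d_i)/19. The first 5 digits are (1, 0, 0, 9, 17).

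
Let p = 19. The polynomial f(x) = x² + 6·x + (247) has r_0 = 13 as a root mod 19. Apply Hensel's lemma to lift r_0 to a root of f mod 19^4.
r_3 = 100694 (mod 130321)

Hensel: r_{i+1} = r_i − f(r_i)·(f′(r_i))^{-1} mod 19^{i+2}, f′(x) = 2x + 6. Iterate:
  r_0 = 13 (mod 19)
  r_1 = 336 (mod 361)
  r_2 = 4668 (mod 6859)
  r_3 = 100694 (mod 130321)
Final: r = 100694 satisfies f(r) ≡ 0 mod 19^4.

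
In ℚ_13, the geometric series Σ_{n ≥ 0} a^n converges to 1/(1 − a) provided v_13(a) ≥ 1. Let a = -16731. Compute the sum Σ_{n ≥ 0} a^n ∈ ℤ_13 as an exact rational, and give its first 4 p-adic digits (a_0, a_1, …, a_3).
Σ a^n = 1/(1 − a) = 1/16732;  first 4 digits = (1, 0, 5, 5)

v_13(a) = 2 ≥ 1, so the series converges in ℤ_13 to 1/(1 − a) = 1/(1 − (-16731)) = 1/16732. Expand this rational in ℤ_13: compute digits iteratively via d_i = x_i mod 13, x_{i+1} = (x_i − d_i)/13. The first 4 digits are (1, 0, 5, 5).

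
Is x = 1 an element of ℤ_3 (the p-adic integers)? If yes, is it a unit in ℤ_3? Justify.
x ∈ ℤ_3^× (unit); v_3(x) = 0

ℤ_3 = {x ∈ ℚ_3 : v_3(x) ≥ 0} and ℤ_3^× = {x ∈ ℤ_3 : v_3(x) = 0}. Here v_3(1) = v_3(num) − v_3(den) = 0; compare against these criteria.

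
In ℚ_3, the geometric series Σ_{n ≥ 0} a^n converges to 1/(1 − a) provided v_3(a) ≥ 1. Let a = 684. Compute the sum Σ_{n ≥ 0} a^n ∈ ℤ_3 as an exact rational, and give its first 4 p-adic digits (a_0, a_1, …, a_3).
Σ a^n = 1/(1 − a) = -1/683;  first 4 digits = (1, 0, 1, 1)

v_3(a) = 2 ≥ 1, so the series converges in ℤ_3 to 1/(1 − a) = 1/(1 − 684) = -1/683. Expand this rational in ℤ_3: compute digits iteratively via d_i = x_i mod 3, x_{i+1} = (x_i − d_i)/3. The first 4 digits are (1, 0, 1, 1).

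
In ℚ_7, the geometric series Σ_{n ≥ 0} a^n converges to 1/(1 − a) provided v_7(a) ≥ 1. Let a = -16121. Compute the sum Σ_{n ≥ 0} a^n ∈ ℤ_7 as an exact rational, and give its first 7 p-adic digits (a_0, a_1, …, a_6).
Σ a^n = 1/(1 − a) = 1/16122;  first 7 digits = (1, 0, 0, 2, 0, 6, 3)

v_7(a) = 3 ≥ 1, so the series converges in ℤ_7 to 1/(1 − a) = 1/(1 − (-16121)) = 1/16122. Expand this rational in ℤ_7: compute digits iteratively via d_i = x_i mod 7, x_{i+1} = (x_i − d_i)/7. The first 7 digits are (1, 0, 0, 2, 0, 6, 3).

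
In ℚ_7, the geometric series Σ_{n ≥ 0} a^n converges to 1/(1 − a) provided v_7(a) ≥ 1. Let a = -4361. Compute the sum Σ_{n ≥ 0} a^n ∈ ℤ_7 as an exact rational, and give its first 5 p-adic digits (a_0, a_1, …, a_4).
Σ a^n = 1/(1 − a) = 1/4362;  first 5 digits = (1, 0, 2, 1, 2)

v_7(a) = 2 ≥ 1, so the series converges in ℤ_7 to 1/(1 − a) = 1/(1 − (-4361)) = 1/4362. Expand this rational in ℤ_7: compute digits iteratively via d_i = x_i mod 7, x_{i+1} = (x_i − d_i)/7. The first 5 digits are (1, 0, 2, 1, 2).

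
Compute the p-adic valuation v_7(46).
v_7(46) = 0

v_7(n) is the largest exponent k such that 7^k divides n. Factor out: 46 = 7^0 · 46. (Sign doesn't affect v_p.) So v_7(46) = 0.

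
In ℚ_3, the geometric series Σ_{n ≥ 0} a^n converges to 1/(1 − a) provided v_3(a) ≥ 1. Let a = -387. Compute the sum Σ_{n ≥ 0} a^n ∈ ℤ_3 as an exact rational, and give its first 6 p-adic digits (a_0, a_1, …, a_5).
Σ a^n = 1/(1 − a) = 1/388;  first 6 digits = (1, 0, 2, 0, 2, 2)

v_3(a) = 2 ≥ 1, so the series converges in ℤ_3 to 1/(1 − a) = 1/(1 − (-387)) = 1/388. Expand this rational in ℤ_3: compute digits iteratively via d_i = x_i mod 3, x_{i+1} = (x_i − d_i)/3. The first 6 digits are (1, 0, 2, 0, 2, 2).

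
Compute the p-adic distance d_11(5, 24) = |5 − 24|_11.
d_11(5, 24) = 1

Step 1 — x − y = 5 − 24 = -19. Step 2 — v_11(-19) = 0 (factor: -19 = −(11^0 · 19); the sign does not affect v_p). Step 3 — |x − y|_11 = 11^{0} = 1.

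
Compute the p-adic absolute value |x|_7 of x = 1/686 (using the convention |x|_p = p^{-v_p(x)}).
|1/686|_7 = 343

Step 1 — compute v_7(x) by factoring powers of 7 out of the numerator and denominator: v_7(1/686) = -3. Step 2 — apply |x|_p = p^{-v_p(x)} = 7^{3} = 343.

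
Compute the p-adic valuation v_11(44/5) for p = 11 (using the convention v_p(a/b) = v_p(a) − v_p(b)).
v_11(44/5) = 1

Factor powers of 11 from the numerator and denominator of the reduced fraction: 44 = 11^1 · 4 and 5 = 11^0 · 5. Apply v_p(a/b) = v_p(a) − v_p(b): v_11(44/5) = 1 − 0 = 1.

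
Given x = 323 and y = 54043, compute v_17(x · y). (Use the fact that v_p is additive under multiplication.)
v_17(17455889) = 4

v_p(x) = 1 (factor: 323 = 17^1 · 19); v_p(y) = 3 (factor: 54043 = 17^3 · 11). Additivity: v_p(xy) = v_p(x) + v_p(y) = 1 + 3 = 4. (Direct check: xy = 17455889 = 17^4 · (209).)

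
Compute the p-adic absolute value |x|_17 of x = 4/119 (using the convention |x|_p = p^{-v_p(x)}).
|4/119|_17 = 17

Step 1 — compute v_17(x) by factoring powers of 17 out of the numerator and denominator: v_17(4/119) = -1. Step 2 — apply |x|_p = p^{-v_p(x)} = 17^{1} = 17.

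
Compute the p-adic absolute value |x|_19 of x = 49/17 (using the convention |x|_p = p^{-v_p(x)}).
|49/17|_19 = 1

Step 1 — compute v_19(x) by factoring powers of 19 out of the numerator and denominator: v_19(49/17) = 0. Step 2 — apply |x|_p = p^{-v_p(x)} = 19^{0} = 1.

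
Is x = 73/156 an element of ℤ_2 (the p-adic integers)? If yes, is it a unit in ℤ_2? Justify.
x ∉ ℤ_2 (v_2(x) = -2 < 0)

ℤ_2 = {x ∈ ℚ_2 : v_2(x) ≥ 0} and ℤ_2^× = {x ∈ ℤ_2 : v_2(x) = 0}. Here v_2(73/156) = v_2(num) − v_2(den) = -2; compare against these criteria.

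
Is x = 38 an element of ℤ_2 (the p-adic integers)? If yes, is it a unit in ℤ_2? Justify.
x ∈ ℤ_2 but not a unit; v_2(x) = 1 > 0

ℤ_2 = {x ∈ ℚ_2 : v_2(x) ≥ 0} and ℤ_2^× = {x ∈ ℤ_2 : v_2(x) = 0}. Here v_2(38) = v_2(num) − v_2(den) = 1; compare against these criteria.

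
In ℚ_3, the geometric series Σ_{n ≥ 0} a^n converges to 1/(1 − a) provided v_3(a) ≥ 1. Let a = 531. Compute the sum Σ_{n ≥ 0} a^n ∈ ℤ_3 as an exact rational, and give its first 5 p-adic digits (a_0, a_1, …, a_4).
Σ a^n = 1/(1 − a) = -1/530;  first 5 digits = (1, 0, 2, 1, 1)

v_3(a) = 2 ≥ 1, so the series converges in ℤ_3 to 1/(1 − a) = 1/(1 − 531) = -1/530. Expand this rational in ℤ_3: compute digits iteratively via d_i = x_i mod 3, x_{i+1} = (x_i − d_i)/3. The first 5 digits are (1, 0, 2, 1, 1).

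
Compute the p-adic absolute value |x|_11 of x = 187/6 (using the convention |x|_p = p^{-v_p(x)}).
|187/6|_11 = 1/11

Step 1 — compute v_11(x) by factoring powers of 11 out of the numerator and denominator: v_11(187/6) = 1. Step 2 — apply |x|_p = p^{-v_p(x)} = 11^{-1} = 1/11.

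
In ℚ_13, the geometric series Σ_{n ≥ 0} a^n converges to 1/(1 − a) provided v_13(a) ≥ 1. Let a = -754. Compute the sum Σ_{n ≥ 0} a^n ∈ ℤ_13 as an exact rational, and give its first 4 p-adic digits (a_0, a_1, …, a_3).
Σ a^n = 1/(1 − a) = 1/755;  first 4 digits = (1, 7, 5, 3)

v_13(a) = 1 ≥ 1, so the series converges in ℤ_13 to 1/(1 − a) = 1/(1 − (-754)) = 1/755. Expand this rational in ℤ_13: compute digits iteratively via d_i = x_i mod 13, x_{i+1} = (x_i − d_i)/13. The first 4 digits are (1, 7, 5, 3).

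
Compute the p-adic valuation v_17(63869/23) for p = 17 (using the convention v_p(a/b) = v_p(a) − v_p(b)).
v_17(63869/23) = 3

Factor powers of 17 from the numerator and denominator of the reduced fraction: 63869 = 17^3 · 13 and 23 = 17^0 · 23. Apply v_p(a/b) = v_p(a) − v_p(b): v_17(63869/23) = 3 − 0 = 3.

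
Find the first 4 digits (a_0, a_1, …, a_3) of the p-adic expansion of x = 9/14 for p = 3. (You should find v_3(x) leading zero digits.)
(a_0, …, a_3) = (0, 0, 2, 0)

v_3(9/14) = 2, so a_0 = ... = a_1 = 0. Factor out: x = 3^2 · u with u = 1/14 a unit in ℤ_3. Expand u iteratively via a_{v+i} = u_i mod 3, u_{i+1} = (u_i − a_{v+i})/3:
  u_0 = 1/14;  a_2 = 2;  u_1 = (u_0 − 2)/3 = -9/14
  u_1 = -9/14;  a_3 = 0;  u_2 = (u_1 − 0)/3 = -3/14
Digits: (0, 0, 2, 0).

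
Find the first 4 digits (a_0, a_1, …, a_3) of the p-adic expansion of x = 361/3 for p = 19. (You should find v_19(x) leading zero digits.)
(a_0, …, a_3) = (0, 0, 13, 12)

v_19(361/3) = 2, so a_0 = ... = a_1 = 0. Factor out: x = 19^2 · u with u = 1/3 a unit in ℤ_19. Expand u iteratively via a_{v+i} = u_i mod 19, u_{i+1} = (u_i − a_{v+i})/19:
  u_0 = 1/3;  a_2 = 13;  u_1 = (u_0 − 13)/19 = -2/3
  u_1 = -2/3;  a_3 = 12;  u_2 = (u_1 − 12)/19 = -2/3
Digits: (0, 0, 13, 12).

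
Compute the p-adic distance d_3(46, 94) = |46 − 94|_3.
d_3(46, 94) = 1/3

Step 1 — x − y = 46 − 94 = -48. Step 2 — v_3(-48) = 1 (factor: -48 = −(3^1 · 16); the sign does not affect v_p). Step 3 — |x − y|_3 = 3^{-1} = 1/3.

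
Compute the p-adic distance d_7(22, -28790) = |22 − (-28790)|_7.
d_7(22, -28790) = 1/2401

Step 1 — x − y = 22 − (-28790) = 28812. Step 2 — v_7(28812) = 4 (factor: 28812 = (7^4 · 12); the sign does not affect v_p). Step 3 — |x − y|_7 = 7^{-4} = 1/2401.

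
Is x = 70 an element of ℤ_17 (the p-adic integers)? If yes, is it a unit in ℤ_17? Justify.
x ∈ ℤ_17^× (unit); v_17(x) = 0

ℤ_17 = {x ∈ ℚ_17 : v_17(x) ≥ 0} and ℤ_17^× = {x ∈ ℤ_17 : v_17(x) = 0}. Here v_17(70) = v_17(num) − v_17(den) = 0; compare against these criteria.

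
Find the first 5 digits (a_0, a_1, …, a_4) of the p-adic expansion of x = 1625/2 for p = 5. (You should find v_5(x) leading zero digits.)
(a_0, …, a_4) = (0, 0, 0, 4, 3)

v_5(1625/2) = 3, so a_0 = ... = a_2 = 0. Factor out: x = 5^3 · u with u = 13/2 a unit in ℤ_5. Expand u iteratively via a_{v+i} = u_i mod 5, u_{i+1} = (u_i − a_{v+i})/5:
  u_0 = 13/2;  a_3 = 4;  u_1 = (u_0 − 4)/5 = 1/2
  u_1 = 1/2;  a_4 = 3;  u_2 = (u_1 − 3)/5 = -1/2
Digits: (0, 0, 0, 4, 3).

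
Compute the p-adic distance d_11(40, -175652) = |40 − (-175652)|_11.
d_11(40, -175652) = 1/14641

Step 1 — x − y = 40 − (-175652) = 175692. Step 2 — v_11(175692) = 4 (factor: 175692 = (11^4 · 12); the sign does not affect v_p). Step 3 — |x − y|_11 = 11^{-4} = 1/14641.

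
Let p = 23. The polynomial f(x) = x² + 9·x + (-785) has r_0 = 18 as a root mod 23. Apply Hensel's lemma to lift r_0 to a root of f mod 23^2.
r_1 = 248 (mod 529)

Hensel: r_{i+1} = r_i − f(r_i)·(f′(r_i))^{-1} mod 23^{i+2}, f′(x) = 2x + 9. Iterate:
  r_0 = 18 (mod 23)
  r_1 = 248 (mod 529)
Final: r = 248 satisfies f(r) ≡ 0 mod 23^2.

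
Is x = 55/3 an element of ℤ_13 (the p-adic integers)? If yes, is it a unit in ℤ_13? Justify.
x ∈ ℤ_13^× (unit); v_13(x) = 0

ℤ_13 = {x ∈ ℚ_13 : v_13(x) ≥ 0} and ℤ_13^× = {x ∈ ℤ_13 : v_13(x) = 0}. Here v_13(55/3) = v_13(num) − v_13(den) = 0; compare against these criteria.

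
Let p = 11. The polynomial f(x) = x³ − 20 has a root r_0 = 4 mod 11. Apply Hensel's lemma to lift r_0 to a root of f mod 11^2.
r_1 = 114 (mod 121)

Hensel: r_{i+1} = r_i − f(r_i)/f′(r_i) mod 11^{i+2}, where f′(x) = 3x². Iterate:
  r_0 = 4 (mod 11)
  r_1 = 114 (mod 121)
Final: r = 114 with f(r) ≡ 0 mod 11^2.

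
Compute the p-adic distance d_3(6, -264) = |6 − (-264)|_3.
d_3(6, -264) = 1/27

Step 1 — x − y = 6 − (-264) = 270. Step 2 — v_3(270) = 3 (factor: 270 = (3^3 · 10); the sign does not affect v_p). Step 3 — |x − y|_3 = 3^{-3} = 1/27.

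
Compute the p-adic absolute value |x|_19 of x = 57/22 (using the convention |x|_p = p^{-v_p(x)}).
|57/22|_19 = 1/19

Step 1 — compute v_19(x) by factoring powers of 19 out of the numerator and denominator: v_19(57/22) = 1. Step 2 — apply |x|_p = p^{-v_p(x)} = 19^{-1} = 1/19.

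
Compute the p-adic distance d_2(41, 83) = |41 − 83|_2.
d_2(41, 83) = 1/2

Step 1 — x − y = 41 − 83 = -42. Step 2 — v_2(-42) = 1 (factor: -42 = −(2^1 · 21); the sign does not affect v_p). Step 3 — |x − y|_2 = 2^{-1} = 1/2.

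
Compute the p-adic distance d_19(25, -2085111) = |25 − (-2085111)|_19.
d_19(25, -2085111) = 1/130321

Step 1 — x − y = 25 − (-2085111) = 2085136. Step 2 — v_19(2085136) = 4 (factor: 2085136 = (19^4 · 16); the sign does not affect v_p). Step 3 — |x − y|_19 = 19^{-4} = 1/130321.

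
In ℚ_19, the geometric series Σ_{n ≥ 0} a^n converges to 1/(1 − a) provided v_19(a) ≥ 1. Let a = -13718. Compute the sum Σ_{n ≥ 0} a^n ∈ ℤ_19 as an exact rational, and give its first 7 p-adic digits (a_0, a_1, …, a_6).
Σ a^n = 1/(1 − a) = 1/13719;  first 7 digits = (1, 0, 0, 17, 18, 18, 3)

v_19(a) = 3 ≥ 1, so the series converges in ℤ_19 to 1/(1 − a) = 1/(1 − (-13718)) = 1/13719. Expand this rational in ℤ_19: compute digits iteratively via d_i = x_i mod 19, x_{i+1} = (x_i − d_i)/19. The first 7 digits are (1, 0, 0, 17, 18, 18, 3).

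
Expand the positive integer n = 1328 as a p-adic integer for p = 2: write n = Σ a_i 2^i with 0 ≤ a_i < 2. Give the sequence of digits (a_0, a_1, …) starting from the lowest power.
(a_0, a_1, …) = (0, 0, 0, 0, 1, 1, 0, 0, 1, 0, 1)

Repeated division by 2 gives the digits low-to-high: 1328 = 1·2^4 + 1·2^5 + 1·2^8 + 1·2^10. Digit sequence: (0, 0, 0, 0, 1, 1, 0, 0, 1, 0, 1).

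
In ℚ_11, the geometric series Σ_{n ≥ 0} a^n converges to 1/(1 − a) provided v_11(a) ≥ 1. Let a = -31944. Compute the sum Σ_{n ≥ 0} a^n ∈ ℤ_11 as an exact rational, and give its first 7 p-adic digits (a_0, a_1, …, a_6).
Σ a^n = 1/(1 − a) = 1/31945;  first 7 digits = (1, 0, 0, 9, 8, 10, 3)

v_11(a) = 3 ≥ 1, so the series converges in ℤ_11 to 1/(1 − a) = 1/(1 − (-31944)) = 1/31945. Expand this rational in ℤ_11: compute digits iteratively via d_i = x_i mod 11, x_{i+1} = (x_i − d_i)/11. The first 7 digits are (1, 0, 0, 9, 8, 10, 3).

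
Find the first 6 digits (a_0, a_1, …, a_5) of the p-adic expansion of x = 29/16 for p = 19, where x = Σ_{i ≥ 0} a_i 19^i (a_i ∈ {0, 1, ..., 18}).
(a_0, …, a_5) = (3, 13, 10, 3, 1, 13)

v_19(29/16) = 0 (numerator and denominator both coprime to 19), so x ∈ ℤ_19^×. Compute digits iteratively via a_i = x_i mod 19, x_{i+1} = (x_i − a_i)/19, with x_0 = x:
  x_0 = 29/16;  a_0 = 3;  x_1 = (x_0 − 3)/19 = -1/16
  x_1 = -1/16;  a_1 = 13;  x_2 = (x_1 − 13)/19 = -11/16
  x_2 = -11/16;  a_2 = 10;  x_3 = (x_2 − 10)/19 = -9/16
  x_3 = -9/16;  a_3 = 3;  x_4 = (x_3 − 3)/19 = -3/16
  x_4 = -3/16;  a_4 = 1;  x_5 = (x_4 − 1)/19 = -1/16
  x_5 = -1/16;  a_5 = 13;  x_6 = (x_5 − 13)/19 = -11/16
Digits: (3, 13, 10, 3, 1, 13).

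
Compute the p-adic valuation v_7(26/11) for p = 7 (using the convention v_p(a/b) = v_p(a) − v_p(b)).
v_7(26/11) = 0

Factor powers of 7 from the numerator and denominator of the reduced fraction: 26 = 7^0 · 26 and 11 = 7^0 · 11. Apply v_p(a/b) = v_p(a) − v_p(b): v_7(26/11) = 0 − 0 = 0.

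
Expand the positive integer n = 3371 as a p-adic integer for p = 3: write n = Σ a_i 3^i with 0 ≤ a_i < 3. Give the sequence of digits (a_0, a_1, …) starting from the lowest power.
(a_0, a_1, …) = (2, 1, 2, 1, 2, 1, 1, 1)

Repeated division by 3 gives the digits low-to-high: 3371 = 2 + 1·3^1 + 2·3^2 + 1·3^3 + 2·3^4 + 1·3^5 + 1·3^6 + 1·3^7. Digit sequence: (2, 1, 2, 1, 2, 1, 1, 1).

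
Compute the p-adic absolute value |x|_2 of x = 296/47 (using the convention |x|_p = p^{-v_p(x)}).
|296/47|_2 = 1/8

Step 1 — compute v_2(x) by factoring powers of 2 out of the numerator and denominator: v_2(296/47) = 3. Step 2 — apply |x|_p = p^{-v_p(x)} = 2^{-3} = 1/8.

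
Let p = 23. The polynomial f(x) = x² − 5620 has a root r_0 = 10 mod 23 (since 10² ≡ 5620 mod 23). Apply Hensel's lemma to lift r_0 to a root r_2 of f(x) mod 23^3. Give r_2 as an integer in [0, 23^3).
r_2 = 1344 (mod 12167)

Hensel's recurrence: r_{i+1} = r_i − f(r_i)·(f′(r_i))^{-1} mod 23^{i+2}, with f′(x) = 2x. Iterate:
  r_0 = 10 (mod 23)
  r_1 = 286 (mod 529)
  r_2 = 1344 (mod 12167)
Final: r_2 = 1344, and one checks f(r_2) ≡ 0 mod 23^3.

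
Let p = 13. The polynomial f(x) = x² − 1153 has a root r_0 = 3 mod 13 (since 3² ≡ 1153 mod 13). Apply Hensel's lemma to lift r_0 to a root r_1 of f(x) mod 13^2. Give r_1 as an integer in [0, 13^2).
r_1 = 81 (mod 169)

Hensel's recurrence: r_{i+1} = r_i − f(r_i)·(f′(r_i))^{-1} mod 13^{i+2}, with f′(x) = 2x. Iterate:
  r_0 = 3 (mod 13)
  r_1 = 81 (mod 169)
Final: r_1 = 81, and one checks f(r_1) ≡ 0 mod 13^2.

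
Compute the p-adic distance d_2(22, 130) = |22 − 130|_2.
d_2(22, 130) = 1/4

Step 1 — x − y = 22 − 130 = -108. Step 2 — v_2(-108) = 2 (factor: -108 = −(2^2 · 27); the sign does not affect v_p). Step 3 — |x − y|_2 = 2^{-2} = 1/4.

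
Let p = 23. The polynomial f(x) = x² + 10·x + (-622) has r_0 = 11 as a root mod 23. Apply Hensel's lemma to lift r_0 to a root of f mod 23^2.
r_1 = 172 (mod 529)

Hensel: r_{i+1} = r_i − f(r_i)·(f′(r_i))^{-1} mod 23^{i+2}, f′(x) = 2x + 10. Iterate:
  r_0 = 11 (mod 23)
  r_1 = 172 (mod 529)
Final: r = 172 satisfies f(r) ≡ 0 mod 23^2.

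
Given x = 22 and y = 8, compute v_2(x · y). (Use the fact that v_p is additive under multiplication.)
v_2(176) = 4

v_p(x) = 1 (factor: 22 = 2^1 · 11); v_p(y) = 3 (factor: 8 = 2^3 · 1). Additivity: v_p(xy) = v_p(x) + v_p(y) = 1 + 3 = 4. (Direct check: xy = 176 = 2^4 · (11).)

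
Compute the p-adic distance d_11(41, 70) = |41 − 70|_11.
d_11(41, 70) = 1

Step 1 — x − y = 41 − 70 = -29. Step 2 — v_11(-29) = 0 (factor: -29 = −(11^0 · 29); the sign does not affect v_p). Step 3 — |x − y|_11 = 11^{0} = 1.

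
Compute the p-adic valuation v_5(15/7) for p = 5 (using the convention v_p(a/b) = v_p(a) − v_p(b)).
v_5(15/7) = 1

Factor powers of 5 from the numerator and denominator of the reduced fraction: 15 = 5^1 · 3 and 7 = 5^0 · 7. Apply v_p(a/b) = v_p(a) − v_p(b): v_5(15/7) = 1 − 0 = 1.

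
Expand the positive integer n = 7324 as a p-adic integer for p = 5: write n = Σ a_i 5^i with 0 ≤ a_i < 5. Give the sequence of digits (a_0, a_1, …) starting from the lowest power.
(a_0, a_1, …) = (4, 4, 2, 3, 1, 2)

Repeated division by 5 gives the digits low-to-high: 7324 = 4 + 4·5^1 + 2·5^2 + 3·5^3 + 1·5^4 + 2·5^5. Digit sequence: (4, 4, 2, 3, 1, 2).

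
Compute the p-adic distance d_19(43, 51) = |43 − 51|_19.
d_19(43, 51) = 1

Step 1 — x − y = 43 − 51 = -8. Step 2 — v_19(-8) = 0 (factor: -8 = −(19^0 · 8); the sign does not affect v_p). Step 3 — |x − y|_19 = 19^{0} = 1.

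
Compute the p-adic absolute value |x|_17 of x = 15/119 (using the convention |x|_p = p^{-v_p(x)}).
|15/119|_17 = 17

Step 1 — compute v_17(x) by factoring powers of 17 out of the numerator and denominator: v_17(15/119) = -1. Step 2 — apply |x|_p = p^{-v_p(x)} = 17^{1} = 17.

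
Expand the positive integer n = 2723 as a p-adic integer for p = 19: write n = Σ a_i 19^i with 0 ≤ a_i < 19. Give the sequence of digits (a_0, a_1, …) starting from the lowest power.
(a_0, a_1, …) = (6, 10, 7)

Repeated division by 19 gives the digits low-to-high: 2723 = 6 + 10·19^1 + 7·19^2. Digit sequence: (6, 10, 7).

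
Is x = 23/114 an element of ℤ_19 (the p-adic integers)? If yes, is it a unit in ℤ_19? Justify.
x ∉ ℤ_19 (v_19(x) = -1 < 0)

ℤ_19 = {x ∈ ℚ_19 : v_19(x) ≥ 0} and ℤ_19^× = {x ∈ ℤ_19 : v_19(x) = 0}. Here v_19(23/114) = v_19(num) − v_19(den) = -1; compare against these criteria.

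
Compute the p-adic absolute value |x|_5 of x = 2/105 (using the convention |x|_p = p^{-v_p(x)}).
|2/105|_5 = 5

Step 1 — compute v_5(x) by factoring powers of 5 out of the numerator and denominator: v_5(2/105) = -1. Step 2 — apply |x|_p = p^{-v_p(x)} = 5^{1} = 5.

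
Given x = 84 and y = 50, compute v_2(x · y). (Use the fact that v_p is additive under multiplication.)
v_2(4200) = 3

v_p(x) = 2 (factor: 84 = 2^2 · 21); v_p(y) = 1 (factor: 50 = 2^1 · 25). Additivity: v_p(xy) = v_p(x) + v_p(y) = 2 + 1 = 3. (Direct check: xy = 4200 = 2^3 · (525).)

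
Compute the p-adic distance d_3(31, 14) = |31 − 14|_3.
d_3(31, 14) = 1

Step 1 — x − y = 31 − 14 = 17. Step 2 — v_3(17) = 0 (factor: 17 = (3^0 · 17); the sign does not affect v_p). Step 3 — |x − y|_3 = 3^{0} = 1.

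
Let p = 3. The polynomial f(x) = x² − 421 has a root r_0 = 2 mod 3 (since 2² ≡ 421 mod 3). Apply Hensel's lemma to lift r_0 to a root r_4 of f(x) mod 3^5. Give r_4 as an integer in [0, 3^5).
r_4 = 158 (mod 243)

Hensel's recurrence: r_{i+1} = r_i − f(r_i)·(f′(r_i))^{-1} mod 3^{i+2}, with f′(x) = 2x. Iterate:
  r_0 = 2 (mod 3)
  r_1 = 5 (mod 9)
  r_2 = 23 (mod 27)
  r_3 = 77 (mod 81)
  r_4 = 158 (mod 243)
Final: r_4 = 158, and one checks f(r_4) ≡ 0 mod 3^5.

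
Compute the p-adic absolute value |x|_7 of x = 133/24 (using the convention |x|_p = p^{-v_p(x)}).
|133/24|_7 = 1/7

Step 1 — compute v_7(x) by factoring powers of 7 out of the numerator and denominator: v_7(133/24) = 1. Step 2 — apply |x|_p = p^{-v_p(x)} = 7^{-1} = 1/7.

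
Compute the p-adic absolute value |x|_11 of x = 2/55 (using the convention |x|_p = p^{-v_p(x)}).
|2/55|_11 = 11

Step 1 — compute v_11(x) by factoring powers of 11 out of the numerator and denominator: v_11(2/55) = -1. Step 2 — apply |x|_p = p^{-v_p(x)} = 11^{1} = 11.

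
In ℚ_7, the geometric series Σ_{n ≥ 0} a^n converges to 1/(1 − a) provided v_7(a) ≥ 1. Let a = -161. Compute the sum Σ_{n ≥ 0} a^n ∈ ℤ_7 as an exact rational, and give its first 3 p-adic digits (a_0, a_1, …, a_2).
Σ a^n = 1/(1 − a) = 1/162;  first 3 digits = (1, 5, 0)

v_7(a) = 1 ≥ 1, so the series converges in ℤ_7 to 1/(1 − a) = 1/(1 − (-161)) = 1/162. Expand this rational in ℤ_7: compute digits iteratively via d_i = x_i mod 7, x_{i+1} = (x_i − d_i)/7. The first 3 digits are (1, 5, 0).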